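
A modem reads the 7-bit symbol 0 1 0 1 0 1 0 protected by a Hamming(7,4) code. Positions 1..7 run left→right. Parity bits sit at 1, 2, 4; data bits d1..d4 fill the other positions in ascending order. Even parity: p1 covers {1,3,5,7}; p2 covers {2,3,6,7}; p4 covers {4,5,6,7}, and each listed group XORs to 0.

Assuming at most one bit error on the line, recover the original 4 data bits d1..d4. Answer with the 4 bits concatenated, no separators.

s1 (pos 1,3,5,7): 0⊕0⊕0⊕0 = 0
s2 (pos 2,3,6,7): 1⊕0⊕1⊕0 = 0
s4 (pos 4,5,6,7): 1⊕0⊕1⊕0 = 0
Syndrome s4…s1 = 000 → no error.
Read data bits from positions 3,5,6,7: 0010

0010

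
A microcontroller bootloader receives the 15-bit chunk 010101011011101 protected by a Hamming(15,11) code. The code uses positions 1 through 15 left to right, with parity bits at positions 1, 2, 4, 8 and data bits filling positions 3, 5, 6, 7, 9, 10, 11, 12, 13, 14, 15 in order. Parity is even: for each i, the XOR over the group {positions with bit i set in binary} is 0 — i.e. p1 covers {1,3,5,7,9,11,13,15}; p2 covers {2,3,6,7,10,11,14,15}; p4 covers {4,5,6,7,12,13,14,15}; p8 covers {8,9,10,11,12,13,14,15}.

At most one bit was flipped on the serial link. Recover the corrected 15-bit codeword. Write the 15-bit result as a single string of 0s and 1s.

s1 (pos 1,3,5,7,9,11,13,15): 0⊕0⊕0⊕0⊕1⊕1⊕1⊕1 = 0
s2 (pos 2,3,6,7,10,11,14,15): 1⊕0⊕1⊕0⊕0⊕1⊕0⊕1 = 0
s4 (pos 4,5,6,7,12,13,14,15): 1⊕0⊕1⊕0⊕1⊕1⊕0⊕1 = 1
s8 (pos 8,9,10,11,12,13,14,15): 1⊕1⊕0⊕1⊕1⊕1⊕0⊕1 = 0
Syndrome s8…s1 = 0100 → error at position 4.
Flip position 4: 010101011011101 → 010001011011101

010001011011101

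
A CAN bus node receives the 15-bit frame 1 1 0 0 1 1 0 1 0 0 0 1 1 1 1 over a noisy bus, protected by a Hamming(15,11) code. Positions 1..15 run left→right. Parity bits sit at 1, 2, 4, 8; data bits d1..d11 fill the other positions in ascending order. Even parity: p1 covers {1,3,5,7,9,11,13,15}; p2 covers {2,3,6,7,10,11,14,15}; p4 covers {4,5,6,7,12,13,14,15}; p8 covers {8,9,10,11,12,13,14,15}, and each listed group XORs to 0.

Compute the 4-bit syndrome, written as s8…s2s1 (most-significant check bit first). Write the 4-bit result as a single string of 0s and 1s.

s1 (pos 1,3,5,7,9,11,13,15): 1⊕0⊕1⊕0⊕0⊕0⊕1⊕1 = 0
s2 (pos 2,3,6,7,10,11,14,15): 1⊕0⊕1⊕0⊕0⊕0⊕1⊕1 = 0
s4 (pos 4,5,6,7,12,13,14,15): 0⊕1⊕1⊕0⊕1⊕1⊕1⊕1 = 0
s8 (pos 8,9,10,11,12,13,14,15): 1⊕0⊕0⊕0⊕1⊕1⊕1⊕1 = 1
Syndrome s8…s1 = 1000 → error at position 8.

1000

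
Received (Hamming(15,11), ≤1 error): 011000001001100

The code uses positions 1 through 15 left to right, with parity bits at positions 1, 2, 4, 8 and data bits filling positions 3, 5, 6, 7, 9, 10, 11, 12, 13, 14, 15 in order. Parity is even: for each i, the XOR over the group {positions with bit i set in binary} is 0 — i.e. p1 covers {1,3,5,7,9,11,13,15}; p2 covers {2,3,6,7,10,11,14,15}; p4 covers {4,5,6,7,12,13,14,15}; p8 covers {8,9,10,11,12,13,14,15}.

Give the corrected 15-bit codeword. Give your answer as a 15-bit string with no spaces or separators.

011000000001100

s1 (pos 1,3,5,7,9,11,13,15): 0⊕1⊕0⊕0⊕1⊕0⊕1⊕0 = 1
s2 (pos 2,3,6,7,10,11,14,15): 1⊕1⊕0⊕0⊕0⊕0⊕0⊕0 = 0
s4 (pos 4,5,6,7,12,13,14,15): 0⊕0⊕0⊕0⊕1⊕1⊕0⊕0 = 0
s8 (pos 8,9,10,11,12,13,14,15): 0⊕1⊕0⊕0⊕1⊕1⊕0⊕0 = 1
Syndrome s8…s1 = 1001 → error at position 9.
Flip position 9: 011000001001100 → 011000000001100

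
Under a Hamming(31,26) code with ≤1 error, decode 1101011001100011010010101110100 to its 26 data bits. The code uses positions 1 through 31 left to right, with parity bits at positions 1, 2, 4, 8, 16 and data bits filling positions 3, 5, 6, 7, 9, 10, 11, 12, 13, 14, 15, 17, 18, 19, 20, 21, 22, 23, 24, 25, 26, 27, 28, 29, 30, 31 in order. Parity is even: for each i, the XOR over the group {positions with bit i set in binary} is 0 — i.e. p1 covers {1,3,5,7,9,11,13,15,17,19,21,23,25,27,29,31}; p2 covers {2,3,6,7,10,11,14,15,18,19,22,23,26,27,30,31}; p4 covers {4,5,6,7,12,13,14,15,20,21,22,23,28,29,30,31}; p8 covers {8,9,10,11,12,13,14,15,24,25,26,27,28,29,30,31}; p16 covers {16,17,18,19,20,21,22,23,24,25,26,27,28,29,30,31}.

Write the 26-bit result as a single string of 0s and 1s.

s1 (pos 1,3,5,7,9,11,13,15,17,19,21,23,25,27,29,31): 1⊕0⊕0⊕1⊕0⊕1⊕0⊕1⊕0⊕0⊕1⊕1⊕1⊕1⊕1⊕0 = 1
s2 (pos 2,3,6,7,10,11,14,15,18,19,22,23,26,27,30,31): 1⊕0⊕1⊕1⊕1⊕1⊕0⊕1⊕1⊕0⊕0⊕1⊕1⊕1⊕0⊕0 = 0
s4 (pos 4,5,6,7,12,13,14,15,20,21,22,23,28,29,30,31): 1⊕0⊕1⊕1⊕0⊕0⊕0⊕1⊕0⊕1⊕0⊕1⊕0⊕1⊕0⊕0 = 1
s8 (pos 8,9,10,11,12,13,14,15,24,25,26,27,28,29,30,31): 0⊕0⊕1⊕1⊕0⊕0⊕0⊕1⊕0⊕1⊕1⊕1⊕0⊕1⊕0⊕0 = 1
s16 (pos 16,17,18,19,20,21,22,23,24,25,26,27,28,29,30,31): 1⊕0⊕1⊕0⊕0⊕1⊕0⊕1⊕0⊕1⊕1⊕1⊕0⊕1⊕0⊕0 = 0
Syndrome s16…s1 = 01101 → error at position 13.
Flip position 13: 1101011001100011010010101110100 → 1101011001101011010010101110100
Read data bits from positions 3,5,6,7,9,10,11,12,13,14,15,17,18,19,20,21,22,23,24,25,26,27,28,29,30,31: 00110110101010010101110100

00110110101010010101110100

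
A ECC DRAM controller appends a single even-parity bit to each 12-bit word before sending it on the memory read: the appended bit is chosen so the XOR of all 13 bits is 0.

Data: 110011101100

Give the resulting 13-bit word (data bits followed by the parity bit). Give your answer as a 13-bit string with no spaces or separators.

XOR of the 12 data bits: 1⊕1⊕0⊕0⊕1⊕1⊕1⊕0⊕1⊕1⊕0⊕0 = 1
Parity bit = 1 (so all 13 bits XOR to 0).

1100111011001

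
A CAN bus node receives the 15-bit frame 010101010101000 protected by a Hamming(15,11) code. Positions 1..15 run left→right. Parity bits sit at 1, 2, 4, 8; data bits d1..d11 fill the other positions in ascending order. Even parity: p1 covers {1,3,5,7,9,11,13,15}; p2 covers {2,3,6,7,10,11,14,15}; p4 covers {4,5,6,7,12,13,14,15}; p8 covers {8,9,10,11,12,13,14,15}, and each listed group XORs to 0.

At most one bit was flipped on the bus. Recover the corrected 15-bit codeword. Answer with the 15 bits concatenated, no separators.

s1 (pos 1,3,5,7,9,11,13,15): 0⊕0⊕0⊕0⊕0⊕0⊕0⊕0 = 0
s2 (pos 2,3,6,7,10,11,14,15): 1⊕0⊕1⊕0⊕1⊕0⊕0⊕0 = 1
s4 (pos 4,5,6,7,12,13,14,15): 1⊕0⊕1⊕0⊕1⊕0⊕0⊕0 = 1
s8 (pos 8,9,10,11,12,13,14,15): 1⊕0⊕1⊕0⊕1⊕0⊕0⊕0 = 1
Syndrome s8…s1 = 1110 → error at position 14.
Flip position 14: 010101010101000 → 010101010101010

010101010101010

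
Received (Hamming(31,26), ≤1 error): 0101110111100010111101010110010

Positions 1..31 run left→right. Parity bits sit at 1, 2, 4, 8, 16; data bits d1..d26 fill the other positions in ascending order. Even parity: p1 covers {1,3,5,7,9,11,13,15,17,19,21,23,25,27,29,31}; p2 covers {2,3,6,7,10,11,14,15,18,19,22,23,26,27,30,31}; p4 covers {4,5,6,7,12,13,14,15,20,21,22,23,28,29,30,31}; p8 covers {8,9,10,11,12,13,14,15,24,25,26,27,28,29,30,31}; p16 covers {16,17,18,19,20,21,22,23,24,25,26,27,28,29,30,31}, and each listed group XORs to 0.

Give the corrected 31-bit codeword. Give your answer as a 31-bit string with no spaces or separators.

0101110111100010111101010110011

s1 (pos 1,3,5,7,9,11,13,15,17,19,21,23,25,27,29,31): 0⊕0⊕1⊕0⊕1⊕1⊕0⊕1⊕1⊕1⊕0⊕0⊕0⊕1⊕0⊕0 = 1
s2 (pos 2,3,6,7,10,11,14,15,18,19,22,23,26,27,30,31): 1⊕0⊕1⊕0⊕1⊕1⊕0⊕1⊕1⊕1⊕1⊕0⊕1⊕1⊕1⊕0 = 1
s4 (pos 4,5,6,7,12,13,14,15,20,21,22,23,28,29,30,31): 1⊕1⊕1⊕0⊕0⊕0⊕0⊕1⊕1⊕0⊕1⊕0⊕0⊕0⊕1⊕0 = 1
s8 (pos 8,9,10,11,12,13,14,15,24,25,26,27,28,29,30,31): 1⊕1⊕1⊕1⊕0⊕0⊕0⊕1⊕1⊕0⊕1⊕1⊕0⊕0⊕1⊕0 = 1
s16 (pos 16,17,18,19,20,21,22,23,24,25,26,27,28,29,30,31): 0⊕1⊕1⊕1⊕1⊕0⊕1⊕0⊕1⊕0⊕1⊕1⊕0⊕0⊕1⊕0 = 1
Syndrome s16…s1 = 11111 → error at position 31.
Flip position 31: 0101110111100010111101010110010 → 0101110111100010111101010110011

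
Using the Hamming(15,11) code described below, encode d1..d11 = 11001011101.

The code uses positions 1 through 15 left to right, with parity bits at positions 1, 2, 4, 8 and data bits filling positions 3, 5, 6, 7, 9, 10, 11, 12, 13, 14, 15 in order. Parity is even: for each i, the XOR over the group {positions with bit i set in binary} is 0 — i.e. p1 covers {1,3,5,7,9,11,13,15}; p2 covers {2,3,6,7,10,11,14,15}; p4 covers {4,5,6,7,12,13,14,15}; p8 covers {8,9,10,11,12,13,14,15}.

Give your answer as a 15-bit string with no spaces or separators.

Place data at non-parity positions: p1 p2 1 p4 1 0 0 p8 1 0 1 1 1 0 1
p1 (pos 1,3,5,7,9,11,13,15): XOR of data positions = 1⊕1⊕0⊕1⊕1⊕1⊕1 = 0
p2 (pos 2,3,6,7,10,11,14,15): XOR of data positions = 1⊕0⊕0⊕0⊕1⊕0⊕1 = 1
p4 (pos 4,5,6,7,12,13,14,15): XOR of data positions = 1⊕0⊕0⊕1⊕1⊕0⊕1 = 0
p8 (pos 8,9,10,11,12,13,14,15): XOR of data positions = 1⊕0⊕1⊕1⊕1⊕0⊕1 = 1
Codeword: 011010011011101

011010011011101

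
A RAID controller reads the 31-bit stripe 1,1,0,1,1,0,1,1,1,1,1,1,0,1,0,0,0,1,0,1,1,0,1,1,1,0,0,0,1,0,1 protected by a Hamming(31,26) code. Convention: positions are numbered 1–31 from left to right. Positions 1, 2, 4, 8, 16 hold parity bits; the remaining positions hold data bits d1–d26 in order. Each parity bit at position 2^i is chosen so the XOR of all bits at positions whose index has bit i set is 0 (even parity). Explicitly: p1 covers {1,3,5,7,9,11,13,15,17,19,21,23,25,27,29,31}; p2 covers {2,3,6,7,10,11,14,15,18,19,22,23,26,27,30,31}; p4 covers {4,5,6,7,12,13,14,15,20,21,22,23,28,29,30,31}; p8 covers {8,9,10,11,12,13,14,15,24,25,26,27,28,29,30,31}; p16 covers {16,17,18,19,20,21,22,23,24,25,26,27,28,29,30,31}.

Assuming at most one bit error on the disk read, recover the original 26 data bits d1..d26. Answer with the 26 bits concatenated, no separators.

s1 (pos 1,3,5,7,9,11,13,15,17,19,21,23,25,27,29,31): 1⊕0⊕1⊕1⊕1⊕1⊕0⊕0⊕0⊕0⊕1⊕1⊕1⊕0⊕1⊕1 = 0
s2 (pos 2,3,6,7,10,11,14,15,18,19,22,23,26,27,30,31): 1⊕0⊕0⊕1⊕1⊕1⊕1⊕0⊕1⊕0⊕0⊕1⊕0⊕0⊕0⊕1 = 0
s4 (pos 4,5,6,7,12,13,14,15,20,21,22,23,28,29,30,31): 1⊕1⊕0⊕1⊕1⊕0⊕1⊕0⊕1⊕1⊕0⊕1⊕0⊕1⊕0⊕1 = 0
s8 (pos 8,9,10,11,12,13,14,15,24,25,26,27,28,29,30,31): 1⊕1⊕1⊕1⊕1⊕0⊕1⊕0⊕1⊕1⊕0⊕0⊕0⊕1⊕0⊕1 = 0
s16 (pos 16,17,18,19,20,21,22,23,24,25,26,27,28,29,30,31): 0⊕0⊕1⊕0⊕1⊕1⊕0⊕1⊕1⊕1⊕0⊕0⊕0⊕1⊕0⊕1 = 0
Syndrome s16…s1 = 00000 → no error.
Read data bits from positions 3,5,6,7,9,10,11,12,13,14,15,17,18,19,20,21,22,23,24,25,26,27,28,29,30,31: 01011111010010110111000101

01011111010010110111000101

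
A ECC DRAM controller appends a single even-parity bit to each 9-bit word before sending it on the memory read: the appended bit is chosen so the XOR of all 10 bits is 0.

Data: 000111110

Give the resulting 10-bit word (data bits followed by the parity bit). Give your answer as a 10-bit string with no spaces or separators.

XOR of the 9 data bits: 0⊕0⊕0⊕1⊕1⊕1⊕1⊕1⊕0 = 1
Parity bit = 1 (so all 10 bits XOR to 0).

0001111101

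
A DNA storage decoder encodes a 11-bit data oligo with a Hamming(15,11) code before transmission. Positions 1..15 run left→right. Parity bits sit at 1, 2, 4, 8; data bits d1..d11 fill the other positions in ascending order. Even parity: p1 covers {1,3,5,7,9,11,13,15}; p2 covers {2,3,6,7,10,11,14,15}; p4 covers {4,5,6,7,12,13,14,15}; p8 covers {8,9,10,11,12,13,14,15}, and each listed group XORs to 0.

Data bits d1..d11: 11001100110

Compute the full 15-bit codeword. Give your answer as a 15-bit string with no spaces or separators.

011110001100110

Place data at non-parity positions: p1 p2 1 p4 1 0 0 p8 1 1 0 0 1 1 0
p1 (pos 1,3,5,7,9,11,13,15): XOR of data positions = 1⊕1⊕0⊕1⊕0⊕1⊕0 = 0
p2 (pos 2,3,6,7,10,11,14,15): XOR of data positions = 1⊕0⊕0⊕1⊕0⊕1⊕0 = 1
p4 (pos 4,5,6,7,12,13,14,15): XOR of data positions = 1⊕0⊕0⊕0⊕1⊕1⊕0 = 1
p8 (pos 8,9,10,11,12,13,14,15): XOR of data positions = 1⊕1⊕0⊕0⊕1⊕1⊕0 = 0
Codeword: 011110001100110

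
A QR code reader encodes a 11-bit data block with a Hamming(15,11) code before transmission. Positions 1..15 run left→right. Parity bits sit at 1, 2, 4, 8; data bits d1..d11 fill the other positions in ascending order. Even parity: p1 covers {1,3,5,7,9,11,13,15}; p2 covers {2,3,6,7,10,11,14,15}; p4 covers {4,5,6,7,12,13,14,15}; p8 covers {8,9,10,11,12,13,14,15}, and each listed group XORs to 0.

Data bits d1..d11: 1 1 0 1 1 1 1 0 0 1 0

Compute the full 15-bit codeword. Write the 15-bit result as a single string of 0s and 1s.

111110101110010

Place data at non-parity positions: p1 p2 1 p4 1 0 1 p8 1 1 1 0 0 1 0
p1 (pos 1,3,5,7,9,11,13,15): XOR of data positions = 1⊕1⊕1⊕1⊕1⊕0⊕0 = 1
p2 (pos 2,3,6,7,10,11,14,15): XOR of data positions = 1⊕0⊕1⊕1⊕1⊕1⊕0 = 1
p4 (pos 4,5,6,7,12,13,14,15): XOR of data positions = 1⊕0⊕1⊕0⊕0⊕1⊕0 = 1
p8 (pos 8,9,10,11,12,13,14,15): XOR of data positions = 1⊕1⊕1⊕0⊕0⊕1⊕0 = 0
Codeword: 111110101110010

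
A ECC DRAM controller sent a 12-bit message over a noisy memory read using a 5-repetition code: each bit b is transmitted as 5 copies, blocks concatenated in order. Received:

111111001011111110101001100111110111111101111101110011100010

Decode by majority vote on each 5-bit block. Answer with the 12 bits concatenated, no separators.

Block 1 (11111): 5 ones → 1
Block 2 (10010): 2 ones → 0
Block 3 (11111): 5 ones → 1
Block 4 (11010): 3 ones → 1
Block 5 (10011): 3 ones → 1
Block 6 (00111): 3 ones → 1
Block 7 (11011): 4 ones → 1
Block 8 (11111): 5 ones → 1
Block 9 (01111): 4 ones → 1
Block 10 (10111): 4 ones → 1
Block 11 (00111): 3 ones → 1
Block 12 (00010): 1 one → 0

101111111110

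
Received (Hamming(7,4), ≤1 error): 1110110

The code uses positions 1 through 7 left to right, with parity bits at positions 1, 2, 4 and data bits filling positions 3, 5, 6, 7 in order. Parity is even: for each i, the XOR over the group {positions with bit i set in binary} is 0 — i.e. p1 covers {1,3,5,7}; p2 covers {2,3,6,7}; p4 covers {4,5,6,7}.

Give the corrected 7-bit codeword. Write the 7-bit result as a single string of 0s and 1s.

1100110

s1 (pos 1,3,5,7): 1⊕1⊕1⊕0 = 1
s2 (pos 2,3,6,7): 1⊕1⊕1⊕0 = 1
s4 (pos 4,5,6,7): 0⊕1⊕1⊕0 = 0
Syndrome s4…s1 = 011 → error at position 3.
Flip position 3: 1110110 → 1100110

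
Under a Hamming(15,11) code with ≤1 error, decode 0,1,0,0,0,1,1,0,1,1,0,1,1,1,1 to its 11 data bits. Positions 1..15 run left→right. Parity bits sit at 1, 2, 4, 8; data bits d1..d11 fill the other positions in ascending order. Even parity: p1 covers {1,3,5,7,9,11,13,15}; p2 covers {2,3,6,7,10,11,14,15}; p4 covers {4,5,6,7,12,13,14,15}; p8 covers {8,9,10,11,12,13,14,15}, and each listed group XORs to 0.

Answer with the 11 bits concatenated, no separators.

s1 (pos 1,3,5,7,9,11,13,15): 0⊕0⊕0⊕1⊕1⊕0⊕1⊕1 = 0
s2 (pos 2,3,6,7,10,11,14,15): 1⊕0⊕1⊕1⊕1⊕0⊕1⊕1 = 0
s4 (pos 4,5,6,7,12,13,14,15): 0⊕0⊕1⊕1⊕1⊕1⊕1⊕1 = 0
s8 (pos 8,9,10,11,12,13,14,15): 0⊕1⊕1⊕0⊕1⊕1⊕1⊕1 = 0
Syndrome s8…s1 = 0000 → no error.
Read data bits from positions 3,5,6,7,9,10,11,12,13,14,15: 00111101111

00111101111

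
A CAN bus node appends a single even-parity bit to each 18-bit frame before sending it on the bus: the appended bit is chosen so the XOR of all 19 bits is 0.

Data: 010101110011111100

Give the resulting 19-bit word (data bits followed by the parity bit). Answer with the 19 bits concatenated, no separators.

0101011100111111001

XOR of the 18 data bits: 0⊕1⊕0⊕1⊕0⊕1⊕1⊕1⊕0⊕0⊕1⊕1⊕1⊕1⊕1⊕1⊕0⊕0 = 1
Parity bit = 1 (so all 19 bits XOR to 0).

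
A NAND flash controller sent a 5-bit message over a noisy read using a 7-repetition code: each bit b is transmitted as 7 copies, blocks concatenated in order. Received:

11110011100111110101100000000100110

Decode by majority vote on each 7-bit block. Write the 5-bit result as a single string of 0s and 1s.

Block 1 (1111001): 5 ones → 1
Block 2 (1100111): 5 ones → 1
Block 3 (1101011): 5 ones → 1
Block 4 (0000000): 0 ones → 0
Block 5 (0100110): 3 ones → 0

11100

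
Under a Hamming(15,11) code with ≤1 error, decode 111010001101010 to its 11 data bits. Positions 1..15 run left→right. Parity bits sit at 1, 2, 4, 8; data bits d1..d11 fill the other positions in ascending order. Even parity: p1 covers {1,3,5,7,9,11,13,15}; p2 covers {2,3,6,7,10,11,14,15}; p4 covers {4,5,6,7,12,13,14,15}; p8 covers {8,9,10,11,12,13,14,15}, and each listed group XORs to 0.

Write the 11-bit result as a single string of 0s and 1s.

11001101010

s1 (pos 1,3,5,7,9,11,13,15): 1⊕1⊕1⊕0⊕1⊕0⊕0⊕0 = 0
s2 (pos 2,3,6,7,10,11,14,15): 1⊕1⊕0⊕0⊕1⊕0⊕1⊕0 = 0
s4 (pos 4,5,6,7,12,13,14,15): 0⊕1⊕0⊕0⊕1⊕0⊕1⊕0 = 1
s8 (pos 8,9,10,11,12,13,14,15): 0⊕1⊕1⊕0⊕1⊕0⊕1⊕0 = 0
Syndrome s8…s1 = 0100 → error at position 4.
Flip position 4: 111010001101010 → 111110001101010
Read data bits from positions 3,5,6,7,9,10,11,12,13,14,15: 11001101010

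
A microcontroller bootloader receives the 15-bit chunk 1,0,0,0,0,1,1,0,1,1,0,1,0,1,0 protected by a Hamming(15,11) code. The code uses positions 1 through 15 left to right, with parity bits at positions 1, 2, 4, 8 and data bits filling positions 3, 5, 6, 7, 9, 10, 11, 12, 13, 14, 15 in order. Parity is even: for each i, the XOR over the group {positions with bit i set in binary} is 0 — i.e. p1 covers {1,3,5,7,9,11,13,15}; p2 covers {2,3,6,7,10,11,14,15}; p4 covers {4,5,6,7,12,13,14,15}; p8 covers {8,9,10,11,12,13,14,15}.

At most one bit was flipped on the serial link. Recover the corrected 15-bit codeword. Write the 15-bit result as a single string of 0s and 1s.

000001101101010

s1 (pos 1,3,5,7,9,11,13,15): 1⊕0⊕0⊕1⊕1⊕0⊕0⊕0 = 1
s2 (pos 2,3,6,7,10,11,14,15): 0⊕0⊕1⊕1⊕1⊕0⊕1⊕0 = 0
s4 (pos 4,5,6,7,12,13,14,15): 0⊕0⊕1⊕1⊕1⊕0⊕1⊕0 = 0
s8 (pos 8,9,10,11,12,13,14,15): 0⊕1⊕1⊕0⊕1⊕0⊕1⊕0 = 0
Syndrome s8…s1 = 0001 → error at position 1.
Flip position 1: 100001101101010 → 000001101101010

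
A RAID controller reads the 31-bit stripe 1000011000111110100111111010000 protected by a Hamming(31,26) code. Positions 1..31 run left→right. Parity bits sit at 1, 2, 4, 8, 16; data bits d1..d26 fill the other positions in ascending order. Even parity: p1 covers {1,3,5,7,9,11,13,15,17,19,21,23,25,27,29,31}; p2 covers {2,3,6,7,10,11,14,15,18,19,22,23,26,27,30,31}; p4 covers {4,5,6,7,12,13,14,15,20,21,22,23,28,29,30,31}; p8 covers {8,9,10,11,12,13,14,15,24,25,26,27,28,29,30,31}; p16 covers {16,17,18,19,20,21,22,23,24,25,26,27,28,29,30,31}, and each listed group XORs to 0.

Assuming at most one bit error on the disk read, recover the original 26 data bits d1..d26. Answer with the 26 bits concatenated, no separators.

s1 (pos 1,3,5,7,9,11,13,15,17,19,21,23,25,27,29,31): 1⊕0⊕0⊕1⊕0⊕1⊕1⊕1⊕1⊕0⊕1⊕1⊕1⊕1⊕0⊕0 = 0
s2 (pos 2,3,6,7,10,11,14,15,18,19,22,23,26,27,30,31): 0⊕0⊕1⊕1⊕0⊕1⊕1⊕1⊕0⊕0⊕1⊕1⊕0⊕1⊕0⊕0 = 0
s4 (pos 4,5,6,7,12,13,14,15,20,21,22,23,28,29,30,31): 0⊕0⊕1⊕1⊕1⊕1⊕1⊕1⊕1⊕1⊕1⊕1⊕0⊕0⊕0⊕0 = 0
s8 (pos 8,9,10,11,12,13,14,15,24,25,26,27,28,29,30,31): 0⊕0⊕0⊕1⊕1⊕1⊕1⊕1⊕1⊕1⊕0⊕1⊕0⊕0⊕0⊕0 = 0
s16 (pos 16,17,18,19,20,21,22,23,24,25,26,27,28,29,30,31): 0⊕1⊕0⊕0⊕1⊕1⊕1⊕1⊕1⊕1⊕0⊕1⊕0⊕0⊕0⊕0 = 0
Syndrome s16…s1 = 00000 → no error.
Read data bits from positions 3,5,6,7,9,10,11,12,13,14,15,17,18,19,20,21,22,23,24,25,26,27,28,29,30,31: 00110011111100111111010000

00110011111100111111010000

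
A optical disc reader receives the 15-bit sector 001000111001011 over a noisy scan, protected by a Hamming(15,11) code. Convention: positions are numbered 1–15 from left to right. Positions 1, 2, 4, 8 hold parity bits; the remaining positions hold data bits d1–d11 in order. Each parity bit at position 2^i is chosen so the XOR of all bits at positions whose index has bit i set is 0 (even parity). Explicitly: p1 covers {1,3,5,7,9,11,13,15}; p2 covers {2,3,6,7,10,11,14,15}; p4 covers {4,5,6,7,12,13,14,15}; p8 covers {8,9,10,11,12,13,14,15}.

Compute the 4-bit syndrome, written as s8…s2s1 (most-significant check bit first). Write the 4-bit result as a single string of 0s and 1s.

1000

s1 (pos 1,3,5,7,9,11,13,15): 0⊕1⊕0⊕1⊕1⊕0⊕0⊕1 = 0
s2 (pos 2,3,6,7,10,11,14,15): 0⊕1⊕0⊕1⊕0⊕0⊕1⊕1 = 0
s4 (pos 4,5,6,7,12,13,14,15): 0⊕0⊕0⊕1⊕1⊕0⊕1⊕1 = 0
s8 (pos 8,9,10,11,12,13,14,15): 1⊕1⊕0⊕0⊕1⊕0⊕1⊕1 = 1
Syndrome s8…s1 = 1000 → error at position 8.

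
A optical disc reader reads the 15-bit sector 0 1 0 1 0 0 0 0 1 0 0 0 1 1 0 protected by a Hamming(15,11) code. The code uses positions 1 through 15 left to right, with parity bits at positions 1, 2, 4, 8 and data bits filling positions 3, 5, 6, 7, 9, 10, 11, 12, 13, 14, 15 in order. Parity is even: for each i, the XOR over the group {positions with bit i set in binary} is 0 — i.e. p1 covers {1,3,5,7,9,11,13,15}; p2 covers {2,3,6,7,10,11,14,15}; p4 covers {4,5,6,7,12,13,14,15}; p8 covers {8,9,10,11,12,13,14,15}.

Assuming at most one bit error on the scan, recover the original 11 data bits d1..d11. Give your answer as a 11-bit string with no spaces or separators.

00001001110

s1 (pos 1,3,5,7,9,11,13,15): 0⊕0⊕0⊕0⊕1⊕0⊕1⊕0 = 0
s2 (pos 2,3,6,7,10,11,14,15): 1⊕0⊕0⊕0⊕0⊕0⊕1⊕0 = 0
s4 (pos 4,5,6,7,12,13,14,15): 1⊕0⊕0⊕0⊕0⊕1⊕1⊕0 = 1
s8 (pos 8,9,10,11,12,13,14,15): 0⊕1⊕0⊕0⊕0⊕1⊕1⊕0 = 1
Syndrome s8…s1 = 1100 → error at position 12.
Flip position 12: 010100001000110 → 010100001001110
Read data bits from positions 3,5,6,7,9,10,11,12,13,14,15: 00001001110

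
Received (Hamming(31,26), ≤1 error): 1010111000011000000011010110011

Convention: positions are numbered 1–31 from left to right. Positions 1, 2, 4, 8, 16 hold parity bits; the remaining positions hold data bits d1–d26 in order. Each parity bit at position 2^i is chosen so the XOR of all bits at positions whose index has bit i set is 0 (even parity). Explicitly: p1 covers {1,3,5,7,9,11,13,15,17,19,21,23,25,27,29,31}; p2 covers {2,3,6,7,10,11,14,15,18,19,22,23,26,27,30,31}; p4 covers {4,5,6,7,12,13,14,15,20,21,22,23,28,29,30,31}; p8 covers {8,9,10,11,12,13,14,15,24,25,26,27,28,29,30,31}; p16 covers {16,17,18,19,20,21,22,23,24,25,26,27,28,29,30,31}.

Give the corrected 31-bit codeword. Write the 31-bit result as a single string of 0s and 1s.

s1 (pos 1,3,5,7,9,11,13,15,17,19,21,23,25,27,29,31): 1⊕1⊕1⊕1⊕0⊕0⊕1⊕0⊕0⊕0⊕1⊕0⊕0⊕1⊕0⊕1 = 0
s2 (pos 2,3,6,7,10,11,14,15,18,19,22,23,26,27,30,31): 0⊕1⊕1⊕1⊕0⊕0⊕0⊕0⊕0⊕0⊕1⊕0⊕1⊕1⊕1⊕1 = 0
s4 (pos 4,5,6,7,12,13,14,15,20,21,22,23,28,29,30,31): 0⊕1⊕1⊕1⊕1⊕1⊕0⊕0⊕0⊕1⊕1⊕0⊕0⊕0⊕1⊕1 = 1
s8 (pos 8,9,10,11,12,13,14,15,24,25,26,27,28,29,30,31): 0⊕0⊕0⊕0⊕1⊕1⊕0⊕0⊕1⊕0⊕1⊕1⊕0⊕0⊕1⊕1 = 1
s16 (pos 16,17,18,19,20,21,22,23,24,25,26,27,28,29,30,31): 0⊕0⊕0⊕0⊕0⊕1⊕1⊕0⊕1⊕0⊕1⊕1⊕0⊕0⊕1⊕1 = 1
Syndrome s16…s1 = 11100 → error at position 28.
Flip position 28: 1010111000011000000011010110011 → 1010111000011000000011010111011

1010111000011000000011010111011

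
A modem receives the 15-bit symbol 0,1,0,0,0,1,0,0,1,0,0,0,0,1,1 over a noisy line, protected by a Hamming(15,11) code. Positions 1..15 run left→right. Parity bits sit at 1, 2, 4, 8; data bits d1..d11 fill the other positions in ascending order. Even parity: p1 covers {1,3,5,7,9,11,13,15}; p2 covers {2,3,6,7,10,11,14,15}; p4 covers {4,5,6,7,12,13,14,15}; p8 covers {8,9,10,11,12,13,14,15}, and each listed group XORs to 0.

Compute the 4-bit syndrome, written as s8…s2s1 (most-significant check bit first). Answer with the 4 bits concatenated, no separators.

s1 (pos 1,3,5,7,9,11,13,15): 0⊕0⊕0⊕0⊕1⊕0⊕0⊕1 = 0
s2 (pos 2,3,6,7,10,11,14,15): 1⊕0⊕1⊕0⊕0⊕0⊕1⊕1 = 0
s4 (pos 4,5,6,7,12,13,14,15): 0⊕0⊕1⊕0⊕0⊕0⊕1⊕1 = 1
s8 (pos 8,9,10,11,12,13,14,15): 0⊕1⊕0⊕0⊕0⊕0⊕1⊕1 = 1
Syndrome s8…s1 = 1100 → error at position 12.

1100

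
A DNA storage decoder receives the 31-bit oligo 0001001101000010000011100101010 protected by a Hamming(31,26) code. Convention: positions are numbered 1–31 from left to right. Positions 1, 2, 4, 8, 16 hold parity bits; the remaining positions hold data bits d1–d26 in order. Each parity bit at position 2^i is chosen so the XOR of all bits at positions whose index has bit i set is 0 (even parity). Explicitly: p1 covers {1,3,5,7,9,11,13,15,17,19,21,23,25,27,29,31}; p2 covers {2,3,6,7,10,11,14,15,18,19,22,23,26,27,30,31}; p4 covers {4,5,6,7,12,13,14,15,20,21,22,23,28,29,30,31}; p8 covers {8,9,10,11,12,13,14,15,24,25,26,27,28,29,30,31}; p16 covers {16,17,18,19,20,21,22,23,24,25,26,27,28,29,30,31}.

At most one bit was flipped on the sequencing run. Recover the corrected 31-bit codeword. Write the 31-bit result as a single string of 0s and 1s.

0101001101000010000011100101010

s1 (pos 1,3,5,7,9,11,13,15,17,19,21,23,25,27,29,31): 0⊕0⊕0⊕1⊕0⊕0⊕0⊕1⊕0⊕0⊕1⊕1⊕0⊕0⊕0⊕0 = 0
s2 (pos 2,3,6,7,10,11,14,15,18,19,22,23,26,27,30,31): 0⊕0⊕0⊕1⊕1⊕0⊕0⊕1⊕0⊕0⊕1⊕1⊕1⊕0⊕1⊕0 = 1
s4 (pos 4,5,6,7,12,13,14,15,20,21,22,23,28,29,30,31): 1⊕0⊕0⊕1⊕0⊕0⊕0⊕1⊕0⊕1⊕1⊕1⊕1⊕0⊕1⊕0 = 0
s8 (pos 8,9,10,11,12,13,14,15,24,25,26,27,28,29,30,31): 1⊕0⊕1⊕0⊕0⊕0⊕0⊕1⊕0⊕0⊕1⊕0⊕1⊕0⊕1⊕0 = 0
s16 (pos 16,17,18,19,20,21,22,23,24,25,26,27,28,29,30,31): 0⊕0⊕0⊕0⊕0⊕1⊕1⊕1⊕0⊕0⊕1⊕0⊕1⊕0⊕1⊕0 = 0
Syndrome s16…s1 = 00010 → error at position 2.
Flip position 2: 0001001101000010000011100101010 → 0101001101000010000011100101010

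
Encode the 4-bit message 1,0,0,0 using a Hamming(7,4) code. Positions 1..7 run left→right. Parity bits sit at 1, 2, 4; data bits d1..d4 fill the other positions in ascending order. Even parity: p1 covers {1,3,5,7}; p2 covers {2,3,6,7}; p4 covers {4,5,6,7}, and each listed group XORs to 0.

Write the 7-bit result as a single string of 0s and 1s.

1110000

Place data at non-parity positions: p1 p2 1 p4 0 0 0
p1 (pos 1,3,5,7): XOR of data positions = 1⊕0⊕0 = 1
p2 (pos 2,3,6,7): XOR of data positions = 1⊕0⊕0 = 1
p4 (pos 4,5,6,7): XOR of data positions = 0⊕0⊕0 = 0
Codeword: 1110000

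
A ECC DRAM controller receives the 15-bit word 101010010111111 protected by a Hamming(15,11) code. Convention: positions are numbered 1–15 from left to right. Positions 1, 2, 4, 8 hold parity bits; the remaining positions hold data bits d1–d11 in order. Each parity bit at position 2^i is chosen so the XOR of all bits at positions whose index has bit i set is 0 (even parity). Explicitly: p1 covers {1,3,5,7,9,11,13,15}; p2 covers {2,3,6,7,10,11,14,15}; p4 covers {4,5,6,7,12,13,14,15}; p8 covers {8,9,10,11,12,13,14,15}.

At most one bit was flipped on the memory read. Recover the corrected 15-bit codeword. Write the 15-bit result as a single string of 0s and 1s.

s1 (pos 1,3,5,7,9,11,13,15): 1⊕1⊕1⊕0⊕0⊕1⊕1⊕1 = 0
s2 (pos 2,3,6,7,10,11,14,15): 0⊕1⊕0⊕0⊕1⊕1⊕1⊕1 = 1
s4 (pos 4,5,6,7,12,13,14,15): 0⊕1⊕0⊕0⊕1⊕1⊕1⊕1 = 1
s8 (pos 8,9,10,11,12,13,14,15): 1⊕0⊕1⊕1⊕1⊕1⊕1⊕1 = 1
Syndrome s8…s1 = 1110 → error at position 14.
Flip position 14: 101010010111111 → 101010010111101

101010010111101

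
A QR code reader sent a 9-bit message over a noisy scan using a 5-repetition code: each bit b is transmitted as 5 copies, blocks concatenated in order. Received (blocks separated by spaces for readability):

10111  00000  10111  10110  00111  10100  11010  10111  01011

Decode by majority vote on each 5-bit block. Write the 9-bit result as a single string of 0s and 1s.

101110111

Block 1 (10111): 4 ones → 1
Block 2 (00000): 0 ones → 0
Block 3 (10111): 4 ones → 1
Block 4 (10110): 3 ones → 1
Block 5 (00111): 3 ones → 1
Block 6 (10100): 2 ones → 0
Block 7 (11010): 3 ones → 1
Block 8 (10111): 4 ones → 1
Block 9 (01011): 3 ones → 1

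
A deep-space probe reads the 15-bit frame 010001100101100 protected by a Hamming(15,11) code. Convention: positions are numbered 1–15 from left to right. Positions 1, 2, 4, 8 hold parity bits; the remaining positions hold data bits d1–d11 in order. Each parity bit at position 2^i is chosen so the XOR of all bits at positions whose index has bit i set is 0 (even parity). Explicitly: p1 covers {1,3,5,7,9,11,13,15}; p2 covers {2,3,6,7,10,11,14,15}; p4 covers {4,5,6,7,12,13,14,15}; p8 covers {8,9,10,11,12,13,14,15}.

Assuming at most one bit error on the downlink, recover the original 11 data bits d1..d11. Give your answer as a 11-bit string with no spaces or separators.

s1 (pos 1,3,5,7,9,11,13,15): 0⊕0⊕0⊕1⊕0⊕0⊕1⊕0 = 0
s2 (pos 2,3,6,7,10,11,14,15): 1⊕0⊕1⊕1⊕1⊕0⊕0⊕0 = 0
s4 (pos 4,5,6,7,12,13,14,15): 0⊕0⊕1⊕1⊕1⊕1⊕0⊕0 = 0
s8 (pos 8,9,10,11,12,13,14,15): 0⊕0⊕1⊕0⊕1⊕1⊕0⊕0 = 1
Syndrome s8…s1 = 1000 → error at position 8.
Flip position 8: 010001100101100 → 010001110101100
Read data bits from positions 3,5,6,7,9,10,11,12,13,14,15: 00110101100

00110101100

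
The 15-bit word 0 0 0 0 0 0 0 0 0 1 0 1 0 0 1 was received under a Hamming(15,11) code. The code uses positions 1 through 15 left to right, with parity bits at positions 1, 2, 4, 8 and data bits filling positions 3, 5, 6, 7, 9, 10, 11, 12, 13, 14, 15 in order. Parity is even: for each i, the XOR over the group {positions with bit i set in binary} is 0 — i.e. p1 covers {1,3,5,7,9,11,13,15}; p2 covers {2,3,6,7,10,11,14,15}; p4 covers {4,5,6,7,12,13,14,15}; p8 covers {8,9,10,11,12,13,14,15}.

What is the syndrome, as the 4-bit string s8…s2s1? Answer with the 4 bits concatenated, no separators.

1001

s1 (pos 1,3,5,7,9,11,13,15): 0⊕0⊕0⊕0⊕0⊕0⊕0⊕1 = 1
s2 (pos 2,3,6,7,10,11,14,15): 0⊕0⊕0⊕0⊕1⊕0⊕0⊕1 = 0
s4 (pos 4,5,6,7,12,13,14,15): 0⊕0⊕0⊕0⊕1⊕0⊕0⊕1 = 0
s8 (pos 8,9,10,11,12,13,14,15): 0⊕0⊕1⊕0⊕1⊕0⊕0⊕1 = 1
Syndrome s8…s1 = 1001 → error at position 9.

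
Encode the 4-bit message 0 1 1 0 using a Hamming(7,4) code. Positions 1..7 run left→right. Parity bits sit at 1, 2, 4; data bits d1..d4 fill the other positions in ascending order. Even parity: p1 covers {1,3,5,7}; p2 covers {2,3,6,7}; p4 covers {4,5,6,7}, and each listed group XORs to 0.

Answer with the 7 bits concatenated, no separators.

Place data at non-parity positions: p1 p2 0 p4 1 1 0
p1 (pos 1,3,5,7): XOR of data positions = 0⊕1⊕0 = 1
p2 (pos 2,3,6,7): XOR of data positions = 0⊕1⊕0 = 1
p4 (pos 4,5,6,7): XOR of data positions = 1⊕1⊕0 = 0
Codeword: 1100110

1100110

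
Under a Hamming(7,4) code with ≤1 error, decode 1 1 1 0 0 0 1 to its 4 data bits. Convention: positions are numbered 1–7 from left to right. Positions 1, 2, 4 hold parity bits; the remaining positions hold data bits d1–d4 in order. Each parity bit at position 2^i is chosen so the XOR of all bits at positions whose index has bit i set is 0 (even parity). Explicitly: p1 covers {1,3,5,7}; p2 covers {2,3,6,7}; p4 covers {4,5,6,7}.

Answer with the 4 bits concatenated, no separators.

s1 (pos 1,3,5,7): 1⊕1⊕0⊕1 = 1
s2 (pos 2,3,6,7): 1⊕1⊕0⊕1 = 1
s4 (pos 4,5,6,7): 0⊕0⊕0⊕1 = 1
Syndrome s4…s1 = 111 → error at position 7.
Flip position 7: 1110001 → 1110000
Read data bits from positions 3,5,6,7: 1000

1000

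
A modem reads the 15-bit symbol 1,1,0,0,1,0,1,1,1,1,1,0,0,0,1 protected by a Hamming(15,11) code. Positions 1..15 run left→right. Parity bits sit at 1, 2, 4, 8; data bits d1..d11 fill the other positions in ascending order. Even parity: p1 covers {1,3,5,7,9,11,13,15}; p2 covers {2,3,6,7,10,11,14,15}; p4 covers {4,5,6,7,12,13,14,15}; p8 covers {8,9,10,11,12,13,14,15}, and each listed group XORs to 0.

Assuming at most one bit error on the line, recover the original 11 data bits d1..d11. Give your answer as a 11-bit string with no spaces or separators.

01011110011

s1 (pos 1,3,5,7,9,11,13,15): 1⊕0⊕1⊕1⊕1⊕1⊕0⊕1 = 0
s2 (pos 2,3,6,7,10,11,14,15): 1⊕0⊕0⊕1⊕1⊕1⊕0⊕1 = 1
s4 (pos 4,5,6,7,12,13,14,15): 0⊕1⊕0⊕1⊕0⊕0⊕0⊕1 = 1
s8 (pos 8,9,10,11,12,13,14,15): 1⊕1⊕1⊕1⊕0⊕0⊕0⊕1 = 1
Syndrome s8…s1 = 1110 → error at position 14.
Flip position 14: 110010111110001 → 110010111110011
Read data bits from positions 3,5,6,7,9,10,11,12,13,14,15: 01011110011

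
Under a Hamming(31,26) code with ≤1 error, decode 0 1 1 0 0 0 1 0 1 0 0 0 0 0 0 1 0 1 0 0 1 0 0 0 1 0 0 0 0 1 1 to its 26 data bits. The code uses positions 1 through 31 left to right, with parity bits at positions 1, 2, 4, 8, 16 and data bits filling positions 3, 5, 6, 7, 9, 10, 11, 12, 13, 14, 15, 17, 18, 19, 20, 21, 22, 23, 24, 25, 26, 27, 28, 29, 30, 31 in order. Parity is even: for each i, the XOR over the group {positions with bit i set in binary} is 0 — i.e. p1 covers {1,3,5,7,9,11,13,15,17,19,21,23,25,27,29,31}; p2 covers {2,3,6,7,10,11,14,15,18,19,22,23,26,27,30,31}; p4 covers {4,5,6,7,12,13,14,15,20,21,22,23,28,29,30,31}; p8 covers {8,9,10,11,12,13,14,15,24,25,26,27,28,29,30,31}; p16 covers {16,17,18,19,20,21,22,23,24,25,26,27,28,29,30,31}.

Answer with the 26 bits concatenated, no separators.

10011000000010010001000011

s1 (pos 1,3,5,7,9,11,13,15,17,19,21,23,25,27,29,31): 0⊕1⊕0⊕1⊕1⊕0⊕0⊕0⊕0⊕0⊕1⊕0⊕1⊕0⊕0⊕1 = 0
s2 (pos 2,3,6,7,10,11,14,15,18,19,22,23,26,27,30,31): 1⊕1⊕0⊕1⊕0⊕0⊕0⊕0⊕1⊕0⊕0⊕0⊕0⊕0⊕1⊕1 = 0
s4 (pos 4,5,6,7,12,13,14,15,20,21,22,23,28,29,30,31): 0⊕0⊕0⊕1⊕0⊕0⊕0⊕0⊕0⊕1⊕0⊕0⊕0⊕0⊕1⊕1 = 0
s8 (pos 8,9,10,11,12,13,14,15,24,25,26,27,28,29,30,31): 0⊕1⊕0⊕0⊕0⊕0⊕0⊕0⊕0⊕1⊕0⊕0⊕0⊕0⊕1⊕1 = 0
s16 (pos 16,17,18,19,20,21,22,23,24,25,26,27,28,29,30,31): 1⊕0⊕1⊕0⊕0⊕1⊕0⊕0⊕0⊕1⊕0⊕0⊕0⊕0⊕1⊕1 = 0
Syndrome s16…s1 = 00000 → no error.
Read data bits from positions 3,5,6,7,9,10,11,12,13,14,15,17,18,19,20,21,22,23,24,25,26,27,28,29,30,31: 10011000000010010001000011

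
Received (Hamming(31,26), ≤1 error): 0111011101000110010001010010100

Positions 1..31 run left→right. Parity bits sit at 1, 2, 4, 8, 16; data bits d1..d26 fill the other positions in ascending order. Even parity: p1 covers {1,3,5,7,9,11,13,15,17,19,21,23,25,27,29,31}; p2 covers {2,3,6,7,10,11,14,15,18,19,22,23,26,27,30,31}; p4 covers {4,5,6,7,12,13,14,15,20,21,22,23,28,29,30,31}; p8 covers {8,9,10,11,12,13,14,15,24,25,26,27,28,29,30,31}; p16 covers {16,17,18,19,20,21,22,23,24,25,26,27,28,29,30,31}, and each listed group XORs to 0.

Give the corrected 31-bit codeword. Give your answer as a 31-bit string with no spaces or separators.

s1 (pos 1,3,5,7,9,11,13,15,17,19,21,23,25,27,29,31): 0⊕1⊕0⊕1⊕0⊕0⊕0⊕1⊕0⊕0⊕0⊕0⊕0⊕1⊕1⊕0 = 1
s2 (pos 2,3,6,7,10,11,14,15,18,19,22,23,26,27,30,31): 1⊕1⊕1⊕1⊕1⊕0⊕1⊕1⊕1⊕0⊕1⊕0⊕0⊕1⊕0⊕0 = 0
s4 (pos 4,5,6,7,12,13,14,15,20,21,22,23,28,29,30,31): 1⊕0⊕1⊕1⊕0⊕0⊕1⊕1⊕0⊕0⊕1⊕0⊕0⊕1⊕0⊕0 = 1
s8 (pos 8,9,10,11,12,13,14,15,24,25,26,27,28,29,30,31): 1⊕0⊕1⊕0⊕0⊕0⊕1⊕1⊕1⊕0⊕0⊕1⊕0⊕1⊕0⊕0 = 1
s16 (pos 16,17,18,19,20,21,22,23,24,25,26,27,28,29,30,31): 0⊕0⊕1⊕0⊕0⊕0⊕1⊕0⊕1⊕0⊕0⊕1⊕0⊕1⊕0⊕0 = 1
Syndrome s16…s1 = 11101 → error at position 29.
Flip position 29: 0111011101000110010001010010100 → 0111011101000110010001010010000

0111011101000110010001010010000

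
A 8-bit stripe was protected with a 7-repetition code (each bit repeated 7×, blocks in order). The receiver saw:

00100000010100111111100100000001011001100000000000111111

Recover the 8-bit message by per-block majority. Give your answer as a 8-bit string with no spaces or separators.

00100001

Block 1 (0010000): 1 one → 0
Block 2 (0010100): 2 ones → 0
Block 3 (1111111): 7 ones → 1
Block 4 (0010000): 1 one → 0
Block 5 (0001011): 3 ones → 0
Block 6 (0011000): 2 ones → 0
Block 7 (0000000): 0 ones → 0
Block 8 (0111111): 6 ones → 1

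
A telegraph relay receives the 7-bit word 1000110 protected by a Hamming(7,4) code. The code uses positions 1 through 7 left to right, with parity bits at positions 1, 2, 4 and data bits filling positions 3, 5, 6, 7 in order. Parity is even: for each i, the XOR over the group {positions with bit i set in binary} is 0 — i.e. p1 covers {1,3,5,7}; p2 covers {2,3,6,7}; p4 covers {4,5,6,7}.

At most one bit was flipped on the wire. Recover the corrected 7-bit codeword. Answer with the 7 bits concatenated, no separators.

1100110

s1 (pos 1,3,5,7): 1⊕0⊕1⊕0 = 0
s2 (pos 2,3,6,7): 0⊕0⊕1⊕0 = 1
s4 (pos 4,5,6,7): 0⊕1⊕1⊕0 = 0
Syndrome s4…s1 = 010 → error at position 2.
Flip position 2: 1000110 → 1100110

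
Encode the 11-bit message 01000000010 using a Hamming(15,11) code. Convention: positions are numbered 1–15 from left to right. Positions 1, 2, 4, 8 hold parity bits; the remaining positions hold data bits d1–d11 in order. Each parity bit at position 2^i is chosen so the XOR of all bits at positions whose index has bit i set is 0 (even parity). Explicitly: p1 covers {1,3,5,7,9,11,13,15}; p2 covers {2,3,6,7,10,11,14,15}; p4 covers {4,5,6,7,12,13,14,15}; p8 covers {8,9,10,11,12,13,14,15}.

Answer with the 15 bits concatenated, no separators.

Place data at non-parity positions: p1 p2 0 p4 1 0 0 p8 0 0 0 0 0 1 0
p1 (pos 1,3,5,7,9,11,13,15): XOR of data positions = 0⊕1⊕0⊕0⊕0⊕0⊕0 = 1
p2 (pos 2,3,6,7,10,11,14,15): XOR of data positions = 0⊕0⊕0⊕0⊕0⊕1⊕0 = 1
p4 (pos 4,5,6,7,12,13,14,15): XOR of data positions = 1⊕0⊕0⊕0⊕0⊕1⊕0 = 0
p8 (pos 8,9,10,11,12,13,14,15): XOR of data positions = 0⊕0⊕0⊕0⊕0⊕1⊕0 = 1
Codeword: 110010010000010

110010010000010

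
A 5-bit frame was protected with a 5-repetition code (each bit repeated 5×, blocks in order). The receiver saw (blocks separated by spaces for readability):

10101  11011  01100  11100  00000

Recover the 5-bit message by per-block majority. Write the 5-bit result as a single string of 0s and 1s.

Block 1 (10101): 3 ones → 1
Block 2 (11011): 4 ones → 1
Block 3 (01100): 2 ones → 0
Block 4 (11100): 3 ones → 1
Block 5 (00000): 0 ones → 0

11010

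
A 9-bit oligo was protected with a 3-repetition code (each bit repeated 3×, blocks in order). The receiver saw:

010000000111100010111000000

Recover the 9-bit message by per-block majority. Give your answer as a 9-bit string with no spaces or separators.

000100100

Block 1 (010): 1 one → 0
Block 2 (000): 0 ones → 0
Block 3 (000): 0 ones → 0
Block 4 (111): 3 ones → 1
Block 5 (100): 1 one → 0
Block 6 (010): 1 one → 0
Block 7 (111): 3 ones → 1
Block 8 (000): 0 ones → 0
Block 9 (000): 0 ones → 0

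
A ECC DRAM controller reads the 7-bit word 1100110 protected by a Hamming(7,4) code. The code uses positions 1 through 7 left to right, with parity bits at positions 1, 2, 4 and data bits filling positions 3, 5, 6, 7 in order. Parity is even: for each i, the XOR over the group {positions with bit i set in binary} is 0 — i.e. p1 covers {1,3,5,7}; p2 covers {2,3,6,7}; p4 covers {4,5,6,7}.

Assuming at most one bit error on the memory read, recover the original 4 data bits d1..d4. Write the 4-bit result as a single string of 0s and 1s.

0110

s1 (pos 1,3,5,7): 1⊕0⊕1⊕0 = 0
s2 (pos 2,3,6,7): 1⊕0⊕1⊕0 = 0
s4 (pos 4,5,6,7): 0⊕1⊕1⊕0 = 0
Syndrome s4…s1 = 000 → no error.
Read data bits from positions 3,5,6,7: 0110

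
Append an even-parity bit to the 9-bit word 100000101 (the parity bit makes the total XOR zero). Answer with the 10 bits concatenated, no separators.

1000001011

XOR of the 9 data bits: 1⊕0⊕0⊕0⊕0⊕0⊕1⊕0⊕1 = 1
Parity bit = 1 (so all 10 bits XOR to 0).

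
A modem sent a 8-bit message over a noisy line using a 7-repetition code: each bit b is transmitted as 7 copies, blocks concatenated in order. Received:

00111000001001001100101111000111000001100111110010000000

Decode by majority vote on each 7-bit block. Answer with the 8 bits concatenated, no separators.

Block 1 (0011100): 3 ones → 0
Block 2 (0001001): 2 ones → 0
Block 3 (0011001): 3 ones → 0
Block 4 (0111100): 4 ones → 1
Block 5 (0111000): 3 ones → 0
Block 6 (0011001): 3 ones → 0
Block 7 (1111001): 5 ones → 1
Block 8 (0000000): 0 ones → 0

00010010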